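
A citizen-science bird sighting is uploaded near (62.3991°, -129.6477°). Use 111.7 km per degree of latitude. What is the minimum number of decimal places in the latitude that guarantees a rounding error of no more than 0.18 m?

One degree of latitude covers 111700 m.
Rounding to N decimal places gives at most 0.5 × 10⁻ᴺ degrees of error, i.e. 0.5 × 10⁻ᴺ × 111700 m.
Need 0.5 × 111700 × 10⁻ᴺ ≤ 0.18 → 10⁻ᴺ ≤ 3.223e-06, so N ≥ 5.49.
At 5 places the error can reach 0.558 m, but 6 places keeps it to 0.0558 m.

6 decimal places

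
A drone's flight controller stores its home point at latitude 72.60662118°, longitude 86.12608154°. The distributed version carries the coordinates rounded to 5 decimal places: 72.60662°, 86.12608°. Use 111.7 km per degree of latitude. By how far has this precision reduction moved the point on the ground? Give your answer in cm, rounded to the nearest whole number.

14 cm

The latitude changed by +0.00000118° and the longitude by +0.00000154°.
N–S: 0.00000118° × 111700 m/° = 0.131806 m.
East–west at this latitude: 0.00000154° × 111700 × cos 72.6066° ≈ 0.00000154 × 33390.5 = 0.0514214 m.
Distance: √(0.131806² + 0.0514214²) ≈ 0.141481 m.
That is 0.141481 m = 14.148 cm.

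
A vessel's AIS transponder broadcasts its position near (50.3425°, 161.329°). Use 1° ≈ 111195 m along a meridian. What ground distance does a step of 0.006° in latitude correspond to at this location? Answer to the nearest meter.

Along a meridian 0.006° is 0.006 × 111195 = 667.17 m.

667 meters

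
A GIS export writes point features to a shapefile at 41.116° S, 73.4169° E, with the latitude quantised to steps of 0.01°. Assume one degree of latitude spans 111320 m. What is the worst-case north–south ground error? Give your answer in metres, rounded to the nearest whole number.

557 metres

With a 0.01° grid the true value lies within half a step, ±0.01°/2 = ±0.005°, of the stored one.
North–south distance: 0.005° × 111320 m/° = 556.6 m.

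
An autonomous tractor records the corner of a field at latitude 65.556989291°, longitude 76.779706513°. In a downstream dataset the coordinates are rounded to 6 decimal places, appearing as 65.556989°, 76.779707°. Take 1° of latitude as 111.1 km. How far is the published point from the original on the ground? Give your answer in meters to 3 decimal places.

0.039 meters

The latitude changed by +0.000000291° and the longitude by -0.000000487°.
North–south shift: 0.000000291 × 111100 = 0.0323301 m.
E–W at 65.557°: -0.000000487° × 111100 × cos 65.557° = -0.000000487 × 111100 × 0.4138 ≈ -0.0223883 m.
Hypotenuse of the two orthogonal shifts: √(0.0323301² + 0.0223883²) = 0.0393252 m.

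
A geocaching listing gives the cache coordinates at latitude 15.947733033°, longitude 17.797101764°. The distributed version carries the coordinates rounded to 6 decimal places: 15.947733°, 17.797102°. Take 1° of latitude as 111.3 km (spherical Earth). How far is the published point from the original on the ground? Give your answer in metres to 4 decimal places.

Δlat = 15.947733033 − 15.947733 = +0.000000033°; Δlon = 17.797101764 − 17.797102 = -0.000000236°.
North–south shift: 0.000000033 × 111300 = 0.0036729 m.
E–W at 15.9477°: -0.000000236° × 111300 × cos 15.9477° = -0.000000236 × 111300 × 0.9615 ≈ -0.0252559 m.
Combined displacement = (0.0036729² + 0.0252559²)^½ ≈ 0.0255215 m.

0.0255 metres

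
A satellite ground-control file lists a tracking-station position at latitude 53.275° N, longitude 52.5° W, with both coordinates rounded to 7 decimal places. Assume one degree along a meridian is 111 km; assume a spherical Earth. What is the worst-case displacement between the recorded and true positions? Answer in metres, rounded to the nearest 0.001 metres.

0.006 metres

Rounding to 7 decimal places leaves each coordinate within ±5e-08° of the true value.
North–south component: 5e-08° × 111000 = 0.00555 m.
East–west component at 53.275°: 5e-08° × 111000 × cos 53.275° ≈ 5e-08 × 66375.2 ≈ 0.00331876 m.
The two errors are perpendicular, so the maximum displacement is √(0.00555² + 0.00331876²) ≈ 0.00646658 m.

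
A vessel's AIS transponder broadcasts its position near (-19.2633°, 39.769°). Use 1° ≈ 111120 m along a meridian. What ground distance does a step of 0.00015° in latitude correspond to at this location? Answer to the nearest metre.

0.00015° × 111120 m/° = 16.668 m.

17 metres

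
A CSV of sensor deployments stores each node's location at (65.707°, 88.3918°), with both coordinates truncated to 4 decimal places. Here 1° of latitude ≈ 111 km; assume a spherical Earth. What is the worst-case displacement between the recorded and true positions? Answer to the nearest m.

12 m

Truncating at 4 decimal places can drop up to a full unit in the last place, so each coordinate may be off by as much as 0.0001°.
North–south component: 0.0001° × 111000 = 11.1 m.
Longitude error → 0.0001 × 111000 × cos 65.707° = 0.0001 × 111000 × 0.4114 ≈ 4.56657 m.
Worst case both components are at the extreme and orthogonal: √(11.1² + 4.56657²) ≈ 12.0026 m.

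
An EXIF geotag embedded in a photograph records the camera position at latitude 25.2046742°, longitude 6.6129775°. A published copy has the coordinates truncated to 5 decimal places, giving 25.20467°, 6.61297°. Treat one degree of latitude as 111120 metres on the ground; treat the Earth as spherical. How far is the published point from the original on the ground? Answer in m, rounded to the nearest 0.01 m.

0.89 m

Δlat = 25.2046742 − 25.20467 = +0.0000042°; Δlon = 6.6129775 − 6.61297 = +0.0000075°.
North–south shift: 0.0000042 × 111120 = 0.466704 m.
E–W at 25.2047°: 0.0000075° × 111120 × cos 25.2047° = 0.0000075 × 111120 × 0.9048 ≈ 0.754054 m.
Hypotenuse of the two orthogonal shifts: √(0.466704² + 0.754054²) = 0.886798 m.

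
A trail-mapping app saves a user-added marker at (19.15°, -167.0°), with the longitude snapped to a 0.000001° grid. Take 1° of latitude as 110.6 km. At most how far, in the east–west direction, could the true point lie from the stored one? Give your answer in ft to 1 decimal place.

With a 0.000001° grid the true value lies within half a step, ±0.000001°/2 = ±5e-07°, of the stored one.
One degree of longitude at 19.15° is 110600 × cos 19.15° ≈ 110600 × 0.9447 = 104480 m.
So at most 5e-07° × 104480 ≈ 0.0522399 m east–west.
Converting: 0.0522399 m × 3.2808 ft/m ≈ 0.17139 ft.

0.2 ft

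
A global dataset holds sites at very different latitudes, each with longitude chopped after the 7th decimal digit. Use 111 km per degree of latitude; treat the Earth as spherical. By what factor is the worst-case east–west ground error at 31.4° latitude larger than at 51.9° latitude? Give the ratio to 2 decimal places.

Truncating at 7 decimal places can drop up to a full unit in the last place, so the longitude may be off by as much as 1e-07°.
At 31.4°: 1e-07° × 111000 × cos 31.4° = 1e-07 × 111000 × 0.8536 ≈ 0.0094744 m.
Error at 51.9° = 1e-07° × 111000 × cos 51.9° ≈ 0.0111 × 0.6170 = 0.0068491 m.
The ratio reduces to cos 31.4° / cos 51.9° = 0.8536/0.6170 ≈ 1.3833.

1.38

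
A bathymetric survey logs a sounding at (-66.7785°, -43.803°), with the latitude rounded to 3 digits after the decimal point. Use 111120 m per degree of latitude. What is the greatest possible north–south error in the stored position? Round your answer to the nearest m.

56 m

Rounding to 3 decimal places leaves the latitude within ±0.0005° of the true value.
North–south distance: 0.0005° × 111120 m/° = 55.56 m.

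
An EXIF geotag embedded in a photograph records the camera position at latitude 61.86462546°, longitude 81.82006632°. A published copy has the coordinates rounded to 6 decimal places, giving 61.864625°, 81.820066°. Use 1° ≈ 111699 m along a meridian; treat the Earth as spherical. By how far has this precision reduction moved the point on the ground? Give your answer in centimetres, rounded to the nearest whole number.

Δlat = 61.86462546 − 61.864625 = +0.00000046°; Δlon = 81.82006632 − 81.820066 = +0.00000032°.
North–south shift: 0.00000046 × 111699 = 0.0513815 m.
East–west at this latitude: 0.00000032° × 111699 × cos 61.8646° ≈ 0.00000032 × 52672.4 = 0.0168552 m.
Hypotenuse of the two orthogonal shifts: √(0.0513815² + 0.0168552²) = 0.0540755 m.
That is 0.0540755 m = 5.4075 cm.

5 centimetres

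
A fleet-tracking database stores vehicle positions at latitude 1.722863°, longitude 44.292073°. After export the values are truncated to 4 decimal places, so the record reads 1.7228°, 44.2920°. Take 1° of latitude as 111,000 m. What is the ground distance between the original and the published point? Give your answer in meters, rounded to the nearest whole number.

Δlat = 1.722863 − 1.7228 = +0.000063°; Δlon = 44.292073 − 44.2920 = +0.000073°.
N–S: 0.000063° × 111000 m/° = 6.993 m.
East–west at this latitude: 0.000073° × 111000 × cos 1.7228° ≈ 0.000073 × 110950 = 8.09934 m.
Hypotenuse of the two orthogonal shifts: √(6.993² + 8.09934²) = 10.7005 m.

11 meters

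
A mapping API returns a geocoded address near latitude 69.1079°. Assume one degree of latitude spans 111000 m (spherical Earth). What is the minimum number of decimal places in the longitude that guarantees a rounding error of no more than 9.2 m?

4

At 69.1079° one degree of longitude covers 111000 × cos 69.1079° ≈ 111000 × 0.3566 ≈ 39583.6 m.
N decimal places → at most half a unit in the last place, 0.5 × 10⁻ᴺ° = 39583.6/2 × 10⁻ᴺ m.
Need 0.5 × 39583.6 × 10⁻ᴺ ≤ 9.2 → 10⁻ᴺ ≤ 4.648e-04, so N ≥ 3.33.
N = 3 would give 19.8 m (too coarse); N = 4 gives 1.98 m ≤ 9.2 m.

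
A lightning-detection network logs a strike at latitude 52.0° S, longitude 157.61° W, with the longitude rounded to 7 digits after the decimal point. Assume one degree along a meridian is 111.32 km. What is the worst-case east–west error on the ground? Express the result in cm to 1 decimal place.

Rounding to 7 decimal places leaves the longitude within ±5e-08° of the true value.
Parallels shrink by cos φ, so at 52° a degree of longitude is 111320 × 0.6157 ≈ 68535.4 m.
Maximum E–W displacement: 5e-08 × 68535.4 = 0.00342677 m.
That is 0.00342677 m = 0.34268 cm.

0.3 cm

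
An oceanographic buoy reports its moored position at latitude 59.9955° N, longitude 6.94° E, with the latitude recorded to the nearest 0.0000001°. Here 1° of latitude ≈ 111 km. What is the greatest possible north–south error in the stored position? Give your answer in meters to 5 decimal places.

Rounding to 7 decimal places leaves the latitude within ±5e-08° of the true value.
Along the meridian that is 5e-08° × 111000 m/° = 0.00555 m.

0.00555 meters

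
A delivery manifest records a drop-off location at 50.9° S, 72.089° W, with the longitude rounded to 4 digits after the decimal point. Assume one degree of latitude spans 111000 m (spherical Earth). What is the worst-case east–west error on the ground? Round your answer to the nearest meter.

Rounding to 4 decimal places leaves the longitude within ±5e-05° of the true value.
At latitude 50.9° a degree of longitude spans 111000 m × cos 50.9° = 111000 × 0.6307 ≈ 70005 m.
Maximum E–W displacement: 5e-05 × 70005 = 3.50025 m.

4 meters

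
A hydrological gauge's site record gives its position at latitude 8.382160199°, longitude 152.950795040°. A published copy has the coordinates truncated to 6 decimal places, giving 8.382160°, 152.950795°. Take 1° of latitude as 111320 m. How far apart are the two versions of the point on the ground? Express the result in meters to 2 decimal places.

The latitude changed by +0.000000199° and the longitude by +0.000000040°.
N–S: 0.000000199° × 111320 m/° = 0.0221527 m.
E–W at 8.38216°: 0.000000040° × 111320 × cos 8.38216° = 0.000000040 × 111320 × 0.9893 ≈ 0.00440523 m.
Combined displacement = (0.0221527² + 0.00440523²)^½ ≈ 0.0225864 m.

0.02 meters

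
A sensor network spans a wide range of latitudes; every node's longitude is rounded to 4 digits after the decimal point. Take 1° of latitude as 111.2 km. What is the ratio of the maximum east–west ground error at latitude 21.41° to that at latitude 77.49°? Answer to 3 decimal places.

Rounding to 4 decimal places leaves the longitude within ±5e-05° of the true value.
At 21.41°: 5e-05° × 111200 × cos 21.41° = 5e-05 × 111200 × 0.9310 ≈ 5.1763 m.
Error at 77.49° = 5e-05° × 111200 × cos 77.49° ≈ 5.56 × 0.2166 = 1.2044 m.
Ratio: 5.1763 / 1.2044 = cos 21.41° / cos 77.49° ≈ 4.2980.

4.298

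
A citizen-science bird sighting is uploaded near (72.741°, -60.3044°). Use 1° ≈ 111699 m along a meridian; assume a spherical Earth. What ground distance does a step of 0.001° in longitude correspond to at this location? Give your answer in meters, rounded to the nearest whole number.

0.001° of longitude at 72.741° is 0.001 × 111699 × cos 72.741° ≈ 0.001 × 33140.2 = 33.1402 m.

33 meters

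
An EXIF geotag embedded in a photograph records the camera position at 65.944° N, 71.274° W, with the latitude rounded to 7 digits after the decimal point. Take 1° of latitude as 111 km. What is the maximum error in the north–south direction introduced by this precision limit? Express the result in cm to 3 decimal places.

0.555 cm

Rounding to 7 decimal places leaves the latitude within ±5e-08° of the true value.
So the N–S error is at most 5e-08 × 111000 = 0.00555 m.
That is 0.00555 m = 0.555 cm.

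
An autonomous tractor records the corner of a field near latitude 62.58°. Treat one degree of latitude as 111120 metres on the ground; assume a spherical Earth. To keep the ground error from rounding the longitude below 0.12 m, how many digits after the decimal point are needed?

At 62.58° one degree of longitude covers 111120 × cos 62.58° ≈ 111120 × 0.4605 ≈ 51171.8 m.
N decimal places → at most half a unit in the last place, 0.5 × 10⁻ᴺ° = 51171.8/2 × 10⁻ᴺ m.
Setting 25585.9 × 10⁻ᴺ ≤ 0.12 gives 10ᴺ ≥ 2.132e+05, i.e. N ≥ 5.33.
So 6 decimal places suffice (0.0256 m); 5 would allow up to 0.256 m.

6 decimal places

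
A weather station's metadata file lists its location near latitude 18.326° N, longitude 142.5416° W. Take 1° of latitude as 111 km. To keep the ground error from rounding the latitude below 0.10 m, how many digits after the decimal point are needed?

6

One degree of latitude covers 111000 m.
With N decimal places the half-ulp bound is 0.5·10⁻ᴺ°, or 0.5·10⁻ᴺ × 111000 m on the ground.
Need 0.5 × 111000 × 10⁻ᴺ ≤ 0.10 → 10⁻ᴺ ≤ 1.802e-06, so N ≥ 5.74.
At 5 places the error can reach 0.555 m, but 6 places keeps it to 0.0555 m.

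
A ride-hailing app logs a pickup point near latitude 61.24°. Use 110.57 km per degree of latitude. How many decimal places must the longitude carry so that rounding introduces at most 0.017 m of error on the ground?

7

At 61.24° one degree of longitude covers 110570 × cos 61.24° ≈ 110570 × 0.4811 ≈ 53199.8 m.
With N decimal places the half-ulp bound is 0.5·10⁻ᴺ°, or 0.5·10⁻ᴺ × 53199.8 m on the ground.
Need 0.5 × 53199.8 × 10⁻ᴺ ≤ 0.017 → 10⁻ᴺ ≤ 6.391e-07, so N ≥ 6.19.
At 6 places the error can reach 0.0266 m, but 7 places keeps it to 0.00266 m.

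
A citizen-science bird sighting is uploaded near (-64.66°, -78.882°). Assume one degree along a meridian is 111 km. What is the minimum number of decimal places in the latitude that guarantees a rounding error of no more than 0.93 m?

5 decimal places

One degree of latitude covers 111000 m.
With N decimal places the half-ulp bound is 0.5·10⁻ᴺ°, or 0.5·10⁻ᴺ × 111000 m on the ground.
Need 0.5 × 111000 × 10⁻ᴺ ≤ 0.93 → 10⁻ᴺ ≤ 1.676e-05, so N ≥ 4.78.
N = 4 would give 5.55 m (too coarse); N = 5 gives 0.555 m ≤ 0.93 m.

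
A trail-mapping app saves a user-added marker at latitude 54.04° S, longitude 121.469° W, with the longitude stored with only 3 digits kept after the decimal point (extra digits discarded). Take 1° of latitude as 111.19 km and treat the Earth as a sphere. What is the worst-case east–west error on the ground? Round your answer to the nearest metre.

Truncating at 3 decimal places can drop up to a full unit in the last place, so the longitude may be off by as much as 0.001°.
At latitude 54.04° a degree of longitude spans 111190 m × cos 54.04° = 111190 × 0.5872 ≈ 65293 m.
So at most 0.001° × 65293 ≈ 65.293 m east–west.

65 metres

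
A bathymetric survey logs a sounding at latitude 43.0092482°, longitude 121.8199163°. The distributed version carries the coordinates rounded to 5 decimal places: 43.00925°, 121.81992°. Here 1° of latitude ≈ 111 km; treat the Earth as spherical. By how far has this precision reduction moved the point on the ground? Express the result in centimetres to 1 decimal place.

36.1 centimetres

Δlat = 43.0092482 − 43.00925 = -0.0000018°; Δlon = 121.8199163 − 121.81992 = -0.0000037°.
North–south shift: -0.0000018 × 111000 = -0.1998 m.
East–west at this latitude: -0.0000037° × 111000 × cos 43.0093° ≈ -0.0000037 × 81168 = -0.300322 m.
Hypotenuse of the two orthogonal shifts: √(0.1998² + 0.300322²) = 0.360712 m.
That is 0.360712 m = 36.071 cm.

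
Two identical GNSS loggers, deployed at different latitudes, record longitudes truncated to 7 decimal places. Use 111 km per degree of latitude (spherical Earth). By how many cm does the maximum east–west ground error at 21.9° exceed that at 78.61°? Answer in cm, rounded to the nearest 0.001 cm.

Truncating at 7 decimal places can drop up to a full unit in the last place, so the longitude may be off by as much as 1e-07°.
Error at 21.9° = 1e-07° × 111000 × cos 21.9° ≈ 0.0111 × 0.9278 = 0.010299 m.
At 78.61°: 1e-07° × 111000 × cos 78.61° = 1e-07 × 111000 × 0.1975 ≈ 0.0021921 m.
Difference: 0.010299 − 0.0021921 = 0.0081069 m.
That is 0.00810689 m = 0.81069 cm.

0.811 cm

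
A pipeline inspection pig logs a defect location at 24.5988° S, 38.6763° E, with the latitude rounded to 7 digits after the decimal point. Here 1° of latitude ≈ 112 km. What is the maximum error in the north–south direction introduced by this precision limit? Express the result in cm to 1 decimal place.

Rounding to 7 decimal places leaves the latitude within ±5e-08° of the true value.
Along the meridian that is 5e-08° × 112000 m/° = 0.0056 m.
That is 0.0056 m = 0.56 cm.

0.6 cm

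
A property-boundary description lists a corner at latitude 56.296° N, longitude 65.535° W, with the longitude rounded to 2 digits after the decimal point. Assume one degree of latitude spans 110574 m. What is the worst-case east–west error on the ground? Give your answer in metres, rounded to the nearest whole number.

307 metres

Rounding to 2 decimal places leaves the longitude within ±0.005° of the true value.
At latitude 56.296° a degree of longitude spans 110574 m × cos 56.296° = 110574 × 0.5549 ≈ 61357.8 m.
East–west error: 0.005° × 61357.8 m/° ≈ 306.789 m.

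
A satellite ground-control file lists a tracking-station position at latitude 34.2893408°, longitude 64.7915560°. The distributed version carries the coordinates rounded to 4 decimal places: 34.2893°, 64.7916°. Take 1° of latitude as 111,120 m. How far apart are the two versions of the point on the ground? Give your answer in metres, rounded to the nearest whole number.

6 metres

Δlat = 34.2893408 − 34.2893 = +0.0000408°; Δlon = 64.7915560 − 64.7916 = -0.0000440°.
North–south shift: 0.0000408 × 111120 = 4.5337 m.
East–west at this latitude: -0.0000440° × 111120 × cos 34.2893° ≈ -0.0000440 × 91807.7 = -4.03954 m.
Distance: √(4.5337² + 4.03954²) ≈ 6.07226 m.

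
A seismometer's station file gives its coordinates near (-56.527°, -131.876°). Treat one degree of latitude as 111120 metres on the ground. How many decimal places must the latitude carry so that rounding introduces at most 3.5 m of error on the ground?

5 decimal places

One degree of latitude covers 111120 m.
With N decimal places the half-ulp bound is 0.5·10⁻ᴺ°, or 0.5·10⁻ᴺ × 111120 m on the ground.
Need 0.5 × 111120 × 10⁻ᴺ ≤ 3.5 → 10⁻ᴺ ≤ 6.299e-05, so N ≥ 4.20.
So 5 decimal places suffice (0.556 m); 4 would allow up to 5.56 m.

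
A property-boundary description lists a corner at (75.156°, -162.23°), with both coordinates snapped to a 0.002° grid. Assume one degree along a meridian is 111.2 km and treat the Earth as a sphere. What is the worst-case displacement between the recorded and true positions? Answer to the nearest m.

115 m

With a 0.002° grid the true value lies within half a step, ±0.002°/2 = ±0.001°, of the stored one.
North–south component: 0.001° × 111200 = 111.2 m.
Longitude error → 0.001 × 111200 × cos 75.156° = 0.001 × 111200 × 0.2562 ≈ 28.4881 m.
The two errors are perpendicular, so the maximum displacement is √(111.2² + 28.4881²) ≈ 114.791 m.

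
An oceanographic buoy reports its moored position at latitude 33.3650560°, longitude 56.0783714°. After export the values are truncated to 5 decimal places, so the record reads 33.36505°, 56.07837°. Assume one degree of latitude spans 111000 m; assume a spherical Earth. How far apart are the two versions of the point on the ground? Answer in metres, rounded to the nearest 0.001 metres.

The latitude changed by +0.0000060° and the longitude by +0.0000014°.
North–south shift: 0.0000060 × 111000 = 0.666 m.
East–west at this latitude: 0.0000014° × 111000 × cos 33.365° ≈ 0.0000014 × 92705.4 = 0.129788 m.
Combined displacement = (0.666² + 0.129788²)^½ ≈ 0.678528 m.

0.679 metres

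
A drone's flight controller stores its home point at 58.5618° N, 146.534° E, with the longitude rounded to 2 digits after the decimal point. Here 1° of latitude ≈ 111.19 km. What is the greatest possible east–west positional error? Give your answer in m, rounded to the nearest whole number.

Rounding to 2 decimal places leaves the longitude within ±0.005° of the true value.
Parallels shrink by cos φ, so at 58.5618° a degree of longitude is 111190 × 0.5216 ≈ 57994.3 m.
East–west error: 0.005° × 57994.3 m/° ≈ 289.972 m.

290 m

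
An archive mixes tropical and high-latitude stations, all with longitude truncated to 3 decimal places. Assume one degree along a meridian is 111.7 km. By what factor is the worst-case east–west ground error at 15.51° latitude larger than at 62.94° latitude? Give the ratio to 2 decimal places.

Truncating at 3 decimal places can drop up to a full unit in the last place, so the longitude may be off by as much as 0.001°.
Error at 15.51° = 0.001° × 111700 × cos 15.51° ≈ 111.7 × 0.9636 = 107.63 m.
Error at 62.94° = 0.001° × 111700 × cos 62.94° ≈ 111.7 × 0.4549 = 50.815 m.
Ratio: 107.63 / 50.815 = cos 15.51° / cos 62.94° ≈ 2.1181.

2.12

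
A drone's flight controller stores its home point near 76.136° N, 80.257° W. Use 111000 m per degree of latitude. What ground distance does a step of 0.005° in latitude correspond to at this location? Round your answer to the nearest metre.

555 metres

Along a meridian 0.005° is 0.005 × 111000 = 555 m.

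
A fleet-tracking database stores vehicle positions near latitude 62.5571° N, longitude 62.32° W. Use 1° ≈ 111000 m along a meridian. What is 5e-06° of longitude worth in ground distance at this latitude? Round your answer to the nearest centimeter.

At 62.5571° a degree of longitude is 111000 × cos 62.5571° ≈ 51155.9 m, so 5e-06° corresponds to 0.25578 m.
That is 0.25578 m = 25.578 cm.

26 centimeters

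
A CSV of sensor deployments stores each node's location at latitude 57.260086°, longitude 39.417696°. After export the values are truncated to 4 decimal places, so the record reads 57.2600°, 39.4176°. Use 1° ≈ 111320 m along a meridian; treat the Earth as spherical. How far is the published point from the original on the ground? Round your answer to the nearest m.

The latitude changed by +0.000086° and the longitude by +0.000096°.
N–S: 0.000086° × 111320 m/° = 9.57352 m.
East–west at this latitude: 0.000096° × 111320 × cos 57.26° ≈ 0.000096 × 60204.9 = 5.77967 m.
Hypotenuse of the two orthogonal shifts: √(9.57352² + 5.77967²) = 11.1829 m.

11 m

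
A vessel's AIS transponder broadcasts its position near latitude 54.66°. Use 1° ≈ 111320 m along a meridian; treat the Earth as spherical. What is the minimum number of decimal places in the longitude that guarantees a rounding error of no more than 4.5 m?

At 54.66° one degree of longitude covers 111320 × cos 54.66° ≈ 111320 × 0.5784 ≈ 64390.5 m.
N decimal places → at most half a unit in the last place, 0.5 × 10⁻ᴺ° = 64390.5/2 × 10⁻ᴺ m.
Setting 32195.3 × 10⁻ᴺ ≤ 4.5 gives 10ᴺ ≥ 7155, i.e. N ≥ 3.85.
So 4 decimal places suffice (3.22 m); 3 would allow up to 32.2 m.

4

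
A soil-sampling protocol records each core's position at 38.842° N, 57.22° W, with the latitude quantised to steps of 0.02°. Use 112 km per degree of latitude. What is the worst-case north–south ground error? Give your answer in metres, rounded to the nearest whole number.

With a 0.02° grid the true value lies within half a step, ±0.02°/2 = ±0.01°, of the stored one.
So the N–S error is at most 0.01 × 112000 = 1120 m.

1120 metres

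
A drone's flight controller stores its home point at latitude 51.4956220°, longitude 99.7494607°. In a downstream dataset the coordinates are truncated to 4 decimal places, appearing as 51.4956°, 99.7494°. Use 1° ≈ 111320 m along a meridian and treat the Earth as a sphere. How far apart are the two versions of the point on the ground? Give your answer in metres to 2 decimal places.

4.87 metres

The latitude changed by +0.0000220° and the longitude by +0.0000607°.
N–S: 0.0000220° × 111320 m/° = 2.44904 m.
East–west at this latitude: 0.0000607° × 111320 × cos 51.4956° ≈ 0.0000607 × 69305 = 4.20681 m.
Hypotenuse of the two orthogonal shifts: √(2.44904² + 4.20681²) = 4.86776 m.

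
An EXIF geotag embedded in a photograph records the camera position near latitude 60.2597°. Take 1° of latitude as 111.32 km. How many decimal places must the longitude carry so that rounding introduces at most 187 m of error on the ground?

3

At 60.2597° one degree of longitude covers 111320 × cos 60.2597° ≈ 111320 × 0.4961 ≈ 55222.5 m.
N decimal places → at most half a unit in the last place, 0.5 × 10⁻ᴺ° = 55222.5/2 × 10⁻ᴺ m.
Need 0.5 × 55222.5 × 10⁻ᴺ ≤ 187 → 10⁻ᴺ ≤ 6.773e-03, so N ≥ 2.17.
N = 2 would give 276 m (too coarse); N = 3 gives 27.6 m ≤ 187 m.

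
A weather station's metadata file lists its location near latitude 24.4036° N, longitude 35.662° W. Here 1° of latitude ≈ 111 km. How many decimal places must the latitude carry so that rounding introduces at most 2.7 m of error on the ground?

One degree of latitude covers 111000 m.
With N decimal places the half-ulp bound is 0.5·10⁻ᴺ°, or 0.5·10⁻ᴺ × 111000 m on the ground.
Setting 55500 × 10⁻ᴺ ≤ 2.7 gives 10ᴺ ≥ 2.056e+04, i.e. N ≥ 4.31.
So 5 decimal places suffice (0.555 m); 4 would allow up to 5.55 m.

5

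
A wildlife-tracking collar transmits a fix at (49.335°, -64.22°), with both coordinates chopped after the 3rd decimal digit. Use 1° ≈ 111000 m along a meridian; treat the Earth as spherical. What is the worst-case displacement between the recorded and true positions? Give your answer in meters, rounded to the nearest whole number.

132 meters

Truncating at 3 decimal places can drop up to a full unit in the last place, so each coordinate may be off by as much as 0.001°.
North–south component: 0.001° × 111000 = 111 m.
East–west component at 49.335°: 0.001° × 111000 × cos 49.335° ≈ 0.001 × 72331.5 ≈ 72.3315 m.
Worst case both components are at the extreme and orthogonal: √(111² + 72.3315²) ≈ 132.487 m.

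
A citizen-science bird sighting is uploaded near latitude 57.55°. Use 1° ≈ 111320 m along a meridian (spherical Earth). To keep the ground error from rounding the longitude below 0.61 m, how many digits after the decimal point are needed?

At 57.55° one degree of longitude covers 111320 × cos 57.55° ≈ 111320 × 0.5366 ≈ 59730.2 m.
Rounding to N decimal places gives at most 0.5 × 10⁻ᴺ degrees of error, i.e. 0.5 × 10⁻ᴺ × 59730.2 m.
Need 0.5 × 59730.2 × 10⁻ᴺ ≤ 0.61 → 10⁻ᴺ ≤ 2.043e-05, so N ≥ 4.69.
At 4 places the error can reach 2.99 m, but 5 places keeps it to 0.299 m.

5 decimal places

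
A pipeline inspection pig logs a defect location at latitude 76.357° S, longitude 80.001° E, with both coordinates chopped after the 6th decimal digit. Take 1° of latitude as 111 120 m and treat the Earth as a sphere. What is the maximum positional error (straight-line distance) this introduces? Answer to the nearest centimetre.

11 centimetres

Truncating at 6 decimal places can drop up to a full unit in the last place, so each coordinate may be off by as much as 1e-06°.
N–S: 1e-06° × 111120 m/° = 0.11112 m.
Longitude error → 1e-06 × 111120 × cos 76.357° = 1e-06 × 111120 × 0.2359 ≈ 0.02621 m.
Worst case both components are at the extreme and orthogonal: √(0.11112² + 0.02621²) ≈ 0.114169 m.
That is 0.114169 m = 11.417 cm.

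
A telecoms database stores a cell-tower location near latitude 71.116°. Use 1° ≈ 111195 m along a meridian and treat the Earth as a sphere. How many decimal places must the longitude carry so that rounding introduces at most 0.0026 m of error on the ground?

At 71.116° one degree of longitude covers 111195 × cos 71.116° ≈ 111195 × 0.3237 ≈ 35988.6 m.
With N decimal places the half-ulp bound is 0.5·10⁻ᴺ°, or 0.5·10⁻ᴺ × 35988.6 m on the ground.
Need 0.5 × 35988.6 × 10⁻ᴺ ≤ 0.0026 → 10⁻ᴺ ≤ 1.445e-07, so N ≥ 6.84.
So 7 decimal places suffice (0.0018 m); 6 would allow up to 0.018 m.

7 decimal places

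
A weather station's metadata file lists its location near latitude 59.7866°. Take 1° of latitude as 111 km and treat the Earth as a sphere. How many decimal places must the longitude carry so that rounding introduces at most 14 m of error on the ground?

At 59.7866° one degree of longitude covers 111000 × cos 59.7866° ≈ 111000 × 0.5032 ≈ 55857.6 m.
N decimal places → at most half a unit in the last place, 0.5 × 10⁻ᴺ° = 55857.6/2 × 10⁻ᴺ m.
Setting 27928.8 × 10⁻ᴺ ≤ 14 gives 10ᴺ ≥ 1995, i.e. N ≥ 3.30.
N = 3 would give 27.9 m (too coarse); N = 4 gives 2.79 m ≤ 14 m.

4 decimal places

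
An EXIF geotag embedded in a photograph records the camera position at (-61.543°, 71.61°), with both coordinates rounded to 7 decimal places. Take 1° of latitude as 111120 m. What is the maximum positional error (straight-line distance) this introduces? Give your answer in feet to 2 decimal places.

Rounding to 7 decimal places leaves each coordinate within ±5e-08° of the true value.
Latitude error → 5e-08 × 111120 = 0.005556 m along the meridian.
E–W at 61.543°: 5e-08° × 111120 × cos 61.543° = 5e-08 × 111120 × 0.4765 ≈ 0.00264743 m.
Worst case both components are at the extreme and orthogonal: √(0.005556² + 0.00264743²) ≈ 0.00615451 m.
Converting: 0.00615451 m × 3.2808 ft/m ≈ 0.020192 ft.

0.02 feet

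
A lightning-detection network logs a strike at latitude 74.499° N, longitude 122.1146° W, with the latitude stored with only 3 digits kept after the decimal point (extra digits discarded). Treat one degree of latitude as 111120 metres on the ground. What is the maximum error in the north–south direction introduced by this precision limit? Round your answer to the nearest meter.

111 meters

Truncating at 3 decimal places can drop up to a full unit in the last place, so the latitude may be off by as much as 0.001°.
Along the meridian that is 0.001° × 111120 m/° = 111.12 m.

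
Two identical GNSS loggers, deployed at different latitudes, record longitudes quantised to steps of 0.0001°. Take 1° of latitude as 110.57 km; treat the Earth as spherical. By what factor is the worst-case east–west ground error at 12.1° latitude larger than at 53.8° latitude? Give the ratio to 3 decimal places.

With a 0.0001° grid the true value lies within half a step, ±0.0001°/2 = ±5e-05°, of the stored one.
Error at 12.1° = 5e-05° × 110570 × cos 12.1° ≈ 5.5285 × 0.9778 = 5.4057 m.
At 53.8°: 5e-05° × 110570 × cos 53.8° = 5e-05 × 110570 × 0.5906 ≈ 3.2652 m.
The ratio reduces to cos 12.1° / cos 53.8° = 0.9778/0.5906 ≈ 1.6556.

1.656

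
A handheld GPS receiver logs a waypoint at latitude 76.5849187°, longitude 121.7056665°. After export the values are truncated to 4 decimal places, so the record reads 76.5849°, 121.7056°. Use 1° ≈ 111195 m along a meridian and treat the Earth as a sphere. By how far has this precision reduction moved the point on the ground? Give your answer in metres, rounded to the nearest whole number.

The latitude changed by +0.0000187° and the longitude by +0.0000665°.
North–south shift: 0.0000187 × 111195 = 2.07935 m.
East–west at this latitude: 0.0000665° × 111195 × cos 76.5849° ≈ 0.0000665 × 25797.7 = 1.71555 m.
Distance: √(2.07935² + 1.71555²) ≈ 2.6957 m.

3 metres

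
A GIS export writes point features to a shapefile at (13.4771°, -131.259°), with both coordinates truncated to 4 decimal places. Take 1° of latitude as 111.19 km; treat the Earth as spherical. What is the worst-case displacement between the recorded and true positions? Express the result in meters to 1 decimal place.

15.5 meters

Truncating at 4 decimal places can drop up to a full unit in the last place, so each coordinate may be off by as much as 0.0001°.
North–south component: 0.0001° × 111190 = 11.119 m.
East–west component at 13.4771°: 0.0001° × 111190 × cos 13.4771° ≈ 0.0001 × 108128 ≈ 10.8128 m.
Worst case both components are at the extreme and orthogonal: √(11.119² + 10.8128²) ≈ 15.5096 m.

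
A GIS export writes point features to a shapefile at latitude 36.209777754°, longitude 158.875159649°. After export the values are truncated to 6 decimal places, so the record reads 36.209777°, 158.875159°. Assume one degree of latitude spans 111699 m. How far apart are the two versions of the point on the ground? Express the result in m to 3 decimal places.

0.103 m

The latitude changed by +0.000000754° and the longitude by +0.000000649°.
N–S: 0.000000754° × 111699 m/° = 0.084221 m.
East–west at this latitude: 0.000000649° × 111699 × cos 36.2098° ≈ 0.000000649 × 90125.4 = 0.0584914 m.
Distance: √(0.084221² + 0.0584914²) ≈ 0.10254 m.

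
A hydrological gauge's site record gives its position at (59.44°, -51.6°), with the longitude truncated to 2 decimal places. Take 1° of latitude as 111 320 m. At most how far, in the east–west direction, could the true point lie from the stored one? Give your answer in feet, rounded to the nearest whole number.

Truncating at 2 decimal places can drop up to a full unit in the last place, so the longitude may be off by as much as 0.01°.
At latitude 59.44° a degree of longitude spans 111320 m × cos 59.44° = 111320 × 0.5084 ≈ 56599.6 m.
Maximum E–W displacement: 0.01 × 56599.6 = 565.996 m.
In feet: 565.996 m ÷ 0.3048 ≈ 1856.9 ft.

1857 feet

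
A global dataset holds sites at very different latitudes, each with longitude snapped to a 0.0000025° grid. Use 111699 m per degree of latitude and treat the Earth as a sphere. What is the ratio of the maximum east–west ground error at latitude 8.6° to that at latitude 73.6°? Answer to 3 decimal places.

3.502

With a 0.0000025° grid the true value lies within half a step, ±0.0000025°/2 = ±1.25e-06°, of the stored one.
At 8.6°: 1.25e-06° × 111699 × cos 8.6° = 1.25e-06 × 111699 × 0.9888 ≈ 0.13805 m.
At 73.6°: 1.25e-06° × 111699 × cos 73.6° = 1.25e-06 × 111699 × 0.2823 ≈ 0.039422 m.
The ratio reduces to cos 8.6° / cos 73.6° = 0.9888/0.2823 ≈ 3.5020.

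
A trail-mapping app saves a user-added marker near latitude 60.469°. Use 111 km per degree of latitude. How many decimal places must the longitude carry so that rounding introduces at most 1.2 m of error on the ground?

5

At 60.469° one degree of longitude covers 111000 × cos 60.469° ≈ 111000 × 0.4929 ≈ 54711.3 m.
With N decimal places the half-ulp bound is 0.5·10⁻ᴺ°, or 0.5·10⁻ᴺ × 54711.3 m on the ground.
Setting 27355.6 × 10⁻ᴺ ≤ 1.2 gives 10ᴺ ≥ 2.28e+04, i.e. N ≥ 4.36.
So 5 decimal places suffice (0.274 m); 4 would allow up to 2.74 m.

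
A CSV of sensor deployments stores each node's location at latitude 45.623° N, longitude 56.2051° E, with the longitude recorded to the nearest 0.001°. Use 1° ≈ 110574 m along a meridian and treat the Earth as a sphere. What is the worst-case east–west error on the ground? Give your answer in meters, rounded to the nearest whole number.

Rounding to 3 decimal places leaves the longitude within ±0.0005° of the true value.
At latitude 45.623° a degree of longitude spans 110574 m × cos 45.623° = 110574 × 0.6994 ≈ 77332.9 m.
So at most 0.0005° × 77332.9 ≈ 38.6664 m east–west.

39 meters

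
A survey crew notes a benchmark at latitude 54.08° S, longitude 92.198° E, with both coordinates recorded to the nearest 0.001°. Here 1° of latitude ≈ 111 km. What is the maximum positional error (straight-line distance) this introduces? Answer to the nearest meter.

64 meters

Rounding to 3 decimal places leaves each coordinate within ±0.0005° of the true value.
North–south component: 0.0005° × 111000 = 55.5 m.
E–W at 54.08°: 0.0005° × 111000 × cos 54.08° = 0.0005 × 111000 × 0.5867 ≈ 32.5594 m.
Combining orthogonally: (55.5² + 32.5594²)^½ ≈ 64.3456 m.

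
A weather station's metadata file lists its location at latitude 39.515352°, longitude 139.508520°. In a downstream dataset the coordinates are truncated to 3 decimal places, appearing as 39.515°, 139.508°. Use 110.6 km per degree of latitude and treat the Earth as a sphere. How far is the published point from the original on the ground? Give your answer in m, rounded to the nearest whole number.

59 m

Δlat = 39.515352 − 39.515 = +0.000352°; Δlon = 139.508520 − 139.508 = +0.000520°.
North–south shift: 0.000352 × 110600 = 38.9312 m.
E–W at 39.515°: 0.000520° × 110600 × cos 39.515° = 0.000520 × 110600 × 0.7715 ≈ 44.3681 m.
Distance: √(38.9312² + 44.3681²) ≈ 59.0268 m.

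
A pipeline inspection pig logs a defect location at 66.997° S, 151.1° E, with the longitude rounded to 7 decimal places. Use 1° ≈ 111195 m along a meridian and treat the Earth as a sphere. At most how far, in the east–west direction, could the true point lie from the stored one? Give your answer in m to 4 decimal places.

0.0022 m

Rounding to 7 decimal places leaves the longitude within ±5e-08° of the true value.
At latitude 66.997° a degree of longitude spans 111195 m × cos 66.997° = 111195 × 0.3908 ≈ 43452.7 m.
So at most 5e-08° × 43452.7 ≈ 0.00217264 m east–west.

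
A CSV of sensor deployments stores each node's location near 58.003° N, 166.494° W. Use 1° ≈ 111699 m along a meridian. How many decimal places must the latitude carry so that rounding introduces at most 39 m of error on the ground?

One degree of latitude covers 111699 m.
With N decimal places the half-ulp bound is 0.5·10⁻ᴺ°, or 0.5·10⁻ᴺ × 111699 m on the ground.
Setting 55849.5 × 10⁻ᴺ ≤ 39 gives 10ᴺ ≥ 1432, i.e. N ≥ 3.16.
At 3 places the error can reach 55.8 m, but 4 places keeps it to 5.58 m.

4 decimal places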